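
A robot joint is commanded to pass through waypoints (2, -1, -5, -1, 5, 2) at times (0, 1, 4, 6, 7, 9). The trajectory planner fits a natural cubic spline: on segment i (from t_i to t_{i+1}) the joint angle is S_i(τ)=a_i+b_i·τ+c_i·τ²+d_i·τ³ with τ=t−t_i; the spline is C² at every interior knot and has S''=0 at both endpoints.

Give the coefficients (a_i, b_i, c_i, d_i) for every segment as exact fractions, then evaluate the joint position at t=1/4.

  seg 0: a=2 b=-21784/6879 c=0 d=1147/6879
  seg 1: a=-1 b=-18343/6879 c=1147/2293 d=-128/6879
  seg 2: a=-5 b=-1153/6879 c=763/2293 d=10333/27516
  seg 3: a=-1 b=39002/6879 c=11859/4586 d=-31033/13758
  seg 4: a=5 b=56059/13758 c=-9587/2293 d=9587/13758
S(1/4) = 177705/146752

Δ: Δ0=-3, Δ1=-4/3, Δ2=2, Δ3=6, Δ4=-3/2
row 1: diag=8, rhs=10; c'=3/8, d'=5/4
row 2: denom=10−3·3/8=71/8; d'=(20−3·5/4)/(71/8)=130/71
row 3: denom=6−2·16/71=394/71; d'=(24−2·130/71)/(394/71)=722/197
row 4: denom=6−1·71/394=2293/394; d'=(-45−1·722/197)/(2293/394)=-19174/2293
back: M4=-19174/2293
back: M3=722/197−71/394·-19174/2293=11859/2293
back: M2=130/71−16/71·11859/2293=1526/2293
back: M1=5/4−3/8·1526/2293=2294/2293
M: M0=0, M1=2294/2293, M2=1526/2293, M3=11859/2293, M4=-19174/2293, M5=0
seg 0: a=2, c=M0/2=0, d=(M1−M0)/(6·1)=1147/6879, b=Δ0−h0·(2M0+M1)/6=-21784/6879
seg 1: a=-1, c=M1/2=1147/2293, d=(M2−M1)/(6·3)=-128/6879, b=Δ1−h1·(2M1+M2)/6=-18343/6879
seg 2: a=-5, c=M2/2=763/2293, d=(M3−M2)/(6·2)=10333/27516, b=Δ2−h2·(2M2+M3)/6=-1153/6879
seg 3: a=-1, c=M3/2=11859/4586, d=(M4−M3)/(6·1)=-31033/13758, b=Δ3−h3·(2M3+M4)/6=39002/6879
seg 4: a=5, c=M4/2=-9587/2293, d=(M5−M4)/(6·2)=9587/13758, b=Δ4−h4·(2M4+M5)/6=56059/13758
t_q=1/4 → seg 0, τ=1/4; S=2+-21784/6879·τ+0·τ²+1147/6879·τ³=177705/146752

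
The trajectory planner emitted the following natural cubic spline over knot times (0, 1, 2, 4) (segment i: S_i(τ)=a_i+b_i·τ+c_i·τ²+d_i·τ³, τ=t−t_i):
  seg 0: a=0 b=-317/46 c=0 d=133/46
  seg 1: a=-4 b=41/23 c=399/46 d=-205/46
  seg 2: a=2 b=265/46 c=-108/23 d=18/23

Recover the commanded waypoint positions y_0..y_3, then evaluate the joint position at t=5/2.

y_0=0 y_1=-4 y_2=2 y_3=1
S(5/2) = 175/46

y_0 = S_0(0) = a_0 = 0
y_1 = S_1(0) = a_1 = -4
y_2 = S_2(0) = a_2 = 2
y_3 = S_2(2) = 1
t_q=5/2 is in segment 2 (τ=1/2); S_2(τ)=175/46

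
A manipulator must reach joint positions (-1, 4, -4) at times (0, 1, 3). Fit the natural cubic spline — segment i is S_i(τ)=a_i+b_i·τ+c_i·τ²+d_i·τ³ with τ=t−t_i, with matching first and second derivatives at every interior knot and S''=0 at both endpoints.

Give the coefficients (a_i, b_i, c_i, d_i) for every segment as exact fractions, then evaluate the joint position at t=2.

Δ: Δ0=5, Δ1=-4
row 1: diag=6, rhs=-54; c'=1/3, d'=-9
back: M1=-9
M: M0=0, M1=-9, M2=0
seg 0: a=-1, c=M0/2=0, d=(M1−M0)/(6·1)=-3/2, b=Δ0−h0·(2M0+M1)/6=13/2
seg 1: a=4, c=M1/2=-9/2, d=(M2−M1)/(6·2)=3/4, b=Δ1−h1·(2M1+M2)/6=2
t_q=2 → seg 1, τ=1; S=4+2·τ+-9/2·τ²+3/4·τ³=9/4

  seg 0: a=-1 b=13/2 c=0 d=-3/2
  seg 1: a=4 b=2 c=-9/2 d=3/4
S(2) = 9/4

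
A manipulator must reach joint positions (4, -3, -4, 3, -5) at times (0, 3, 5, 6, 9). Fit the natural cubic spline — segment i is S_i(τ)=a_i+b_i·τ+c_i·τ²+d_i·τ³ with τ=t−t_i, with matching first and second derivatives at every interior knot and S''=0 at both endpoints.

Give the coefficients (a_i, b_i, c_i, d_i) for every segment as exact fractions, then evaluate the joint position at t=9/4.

  seg 0: a=4 b=-575/292 c=0 d=-319/7884
  seg 1: a=-3 b=-447/146 c=-319/876 d=1441/1752
  seg 2: a=-4 b=1172/219 c=1001/219 d=-640/219
  seg 3: a=3 b=418/73 c=-919/219 d=919/1971
S(9/4) = -16661/18688

Δ: Δ0=-7/3, Δ1=-1/2, Δ2=7, Δ3=-8/3
row 1: diag=10, rhs=11; c'=1/5, d'=11/10
row 2: denom=6−2·1/5=28/5; d'=(45−2·11/10)/(28/5)=107/14
row 3: denom=8−1·5/28=219/28; d'=(-58−1·107/14)/(219/28)=-1838/219
back: M3=-1838/219
back: M2=107/14−5/28·-1838/219=2002/219
back: M1=11/10−1/5·2002/219=-319/438
M: M0=0, M1=-319/438, M2=2002/219, M3=-1838/219, M4=0
seg 0: a=4, c=M0/2=0, d=(M1−M0)/(6·3)=-319/7884, b=Δ0−h0·(2M0+M1)/6=-575/292
seg 1: a=-3, c=M1/2=-319/876, d=(M2−M1)/(6·2)=1441/1752, b=Δ1−h1·(2M1+M2)/6=-447/146
seg 2: a=-4, c=M2/2=1001/219, d=(M3−M2)/(6·1)=-640/219, b=Δ2−h2·(2M2+M3)/6=1172/219
seg 3: a=3, c=M3/2=-919/219, d=(M4−M3)/(6·3)=919/1971, b=Δ3−h3·(2M3+M4)/6=418/73
t_q=9/4 → seg 0, τ=9/4; S=4+-575/292·τ+0·τ²+-319/7884·τ³=-16661/18688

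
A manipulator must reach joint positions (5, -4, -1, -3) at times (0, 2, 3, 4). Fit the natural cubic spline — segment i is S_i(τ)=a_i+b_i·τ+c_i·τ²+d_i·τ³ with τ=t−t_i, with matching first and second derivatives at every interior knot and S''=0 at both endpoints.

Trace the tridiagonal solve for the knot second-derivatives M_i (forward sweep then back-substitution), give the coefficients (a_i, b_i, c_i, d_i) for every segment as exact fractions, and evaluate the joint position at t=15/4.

Δ: Δ0=-9/2, Δ1=3, Δ2=-2
row 1: diag=6, rhs=45; c'=1/6, d'=15/2
row 2: denom=4−1·1/6=23/6; d'=(-30−1·15/2)/(23/6)=-225/23
back: M2=-225/23
back: M1=15/2−1/6·-225/23=210/23
M: M0=0, M1=210/23, M2=-225/23, M3=0
seg 0: a=5, c=M0/2=0, d=(M1−M0)/(6·2)=35/46, b=Δ0−h0·(2M0+M1)/6=-347/46
seg 1: a=-4, c=M1/2=105/23, d=(M2−M1)/(6·1)=-145/46, b=Δ1−h1·(2M1+M2)/6=73/46
seg 2: a=-1, c=M2/2=-225/46, d=(M3−M2)/(6·1)=75/46, b=Δ2−h2·(2M2+M3)/6=29/23
t_q=15/4 → seg 2, τ=3/4; S=-1+29/23·τ+-225/46·τ²+75/46·τ³=-6235/2944

  seg 0: a=5 b=-347/46 c=0 d=35/46
  seg 1: a=-4 b=73/46 c=105/23 d=-145/46
  seg 2: a=-1 b=29/23 c=-225/46 d=75/46
S(15/4) = -6235/2944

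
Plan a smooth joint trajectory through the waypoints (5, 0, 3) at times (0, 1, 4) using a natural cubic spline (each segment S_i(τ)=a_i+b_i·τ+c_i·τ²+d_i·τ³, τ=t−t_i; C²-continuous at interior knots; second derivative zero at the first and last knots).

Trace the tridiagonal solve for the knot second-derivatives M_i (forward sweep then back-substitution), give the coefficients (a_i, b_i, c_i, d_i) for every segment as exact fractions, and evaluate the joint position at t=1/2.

  seg 0: a=5 b=-23/4 c=0 d=3/4
  seg 1: a=0 b=-7/2 c=9/4 d=-1/4
S(1/2) = 71/32

Δ: Δ0=-5, Δ1=1
row 1: diag=8, rhs=36; c'=3/8, d'=9/2
back: M1=9/2
M: M0=0, M1=9/2, M2=0
seg 0: a=5, c=M0/2=0, d=(M1−M0)/(6·1)=3/4, b=Δ0−h0·(2M0+M1)/6=-23/4
seg 1: a=0, c=M1/2=9/4, d=(M2−M1)/(6·3)=-1/4, b=Δ1−h1·(2M1+M2)/6=-7/2
t_q=1/2 → seg 0, τ=1/2; S=5+-23/4·τ+0·τ²+3/4·τ³=71/32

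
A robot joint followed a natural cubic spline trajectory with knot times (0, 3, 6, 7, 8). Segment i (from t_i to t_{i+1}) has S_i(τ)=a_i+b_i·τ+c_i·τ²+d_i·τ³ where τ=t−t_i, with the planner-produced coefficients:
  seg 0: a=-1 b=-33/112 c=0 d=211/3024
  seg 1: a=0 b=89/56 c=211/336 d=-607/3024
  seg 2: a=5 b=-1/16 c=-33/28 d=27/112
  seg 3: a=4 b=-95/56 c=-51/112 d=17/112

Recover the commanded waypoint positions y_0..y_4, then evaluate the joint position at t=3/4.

y_0 = S_0(0) = a_0 = -1
y_1 = S_1(0) = a_1 = 0
y_2 = S_2(0) = a_2 = 5
y_3 = S_3(0) = a_3 = 4
y_4 = S_3(1) = 2
t_q=3/4 is in segment 0 (τ=3/4); S_0(τ)=-8541/7168

y_0=-1 y_1=0 y_2=5 y_3=4 y_4=2
S(3/4) = -8541/7168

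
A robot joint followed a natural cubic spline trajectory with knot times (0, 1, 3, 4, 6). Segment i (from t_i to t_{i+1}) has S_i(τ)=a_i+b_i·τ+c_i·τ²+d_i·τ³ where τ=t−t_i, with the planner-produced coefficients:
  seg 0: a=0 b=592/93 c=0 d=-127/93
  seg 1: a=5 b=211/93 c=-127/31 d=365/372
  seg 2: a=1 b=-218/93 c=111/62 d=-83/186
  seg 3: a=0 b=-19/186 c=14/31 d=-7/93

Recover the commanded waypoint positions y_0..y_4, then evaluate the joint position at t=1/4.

y_0=0 y_1=5 y_2=1 y_3=0 y_4=1
S(1/4) = 3115/1984

y_0 = S_0(0) = a_0 = 0
y_1 = S_1(0) = a_1 = 5
y_2 = S_2(0) = a_2 = 1
y_3 = S_3(0) = a_3 = 0
y_4 = S_3(2) = 1
t_q=1/4 is in segment 0 (τ=1/4); S_0(τ)=3115/1984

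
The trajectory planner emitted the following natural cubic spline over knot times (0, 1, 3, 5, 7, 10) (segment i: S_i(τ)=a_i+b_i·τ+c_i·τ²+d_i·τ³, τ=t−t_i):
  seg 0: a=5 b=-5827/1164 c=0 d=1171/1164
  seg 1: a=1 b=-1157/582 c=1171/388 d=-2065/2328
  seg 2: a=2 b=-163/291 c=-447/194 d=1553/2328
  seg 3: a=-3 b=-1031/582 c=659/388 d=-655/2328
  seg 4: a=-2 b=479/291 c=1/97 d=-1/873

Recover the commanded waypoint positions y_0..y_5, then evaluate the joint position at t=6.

y_0 = S_0(0) = a_0 = 5
y_1 = S_1(0) = a_1 = 1
y_2 = S_2(0) = a_2 = 2
y_3 = S_3(0) = a_3 = -3
y_4 = S_4(0) = a_4 = -2
y_5 = S_4(3) = 3
t_q=6 is in segment 3 (τ=1); S_3(τ)=-2603/776

y_0=5 y_1=1 y_2=2 y_3=-3 y_4=-2 y_5=3
S(6) = -2603/776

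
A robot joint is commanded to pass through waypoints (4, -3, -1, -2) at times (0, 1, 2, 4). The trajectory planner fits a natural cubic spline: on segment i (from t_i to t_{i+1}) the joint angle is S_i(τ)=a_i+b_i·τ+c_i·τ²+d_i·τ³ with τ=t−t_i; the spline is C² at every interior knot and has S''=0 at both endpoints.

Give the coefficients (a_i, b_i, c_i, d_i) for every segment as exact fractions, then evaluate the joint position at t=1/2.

Δ: Δ0=-7, Δ1=2, Δ2=-1/2
row 1: diag=4, rhs=54; c'=1/4, d'=27/2
row 2: denom=6−1·1/4=23/4; d'=(-15−1·27/2)/(23/4)=-114/23
back: M2=-114/23
back: M1=27/2−1/4·-114/23=339/23
M: M0=0, M1=339/23, M2=-114/23, M3=0
seg 0: a=4, c=M0/2=0, d=(M1−M0)/(6·1)=113/46, b=Δ0−h0·(2M0+M1)/6=-435/46
seg 1: a=-3, c=M1/2=339/46, d=(M2−M1)/(6·1)=-151/46, b=Δ1−h1·(2M1+M2)/6=-48/23
seg 2: a=-1, c=M2/2=-57/23, d=(M3−M2)/(6·2)=19/46, b=Δ2−h2·(2M2+M3)/6=129/46
t_q=1/2 → seg 0, τ=1/2; S=4+-435/46·τ+0·τ²+113/46·τ³=-155/368

  seg 0: a=4 b=-435/46 c=0 d=113/46
  seg 1: a=-3 b=-48/23 c=339/46 d=-151/46
  seg 2: a=-1 b=129/46 c=-57/23 d=19/46
S(1/2) = -155/368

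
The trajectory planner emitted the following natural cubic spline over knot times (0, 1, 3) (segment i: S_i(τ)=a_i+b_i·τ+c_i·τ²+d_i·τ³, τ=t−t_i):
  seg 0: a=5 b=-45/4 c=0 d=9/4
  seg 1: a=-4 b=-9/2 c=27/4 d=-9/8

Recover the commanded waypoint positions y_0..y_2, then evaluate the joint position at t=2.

y_0 = S_0(0) = a_0 = 5
y_1 = S_1(0) = a_1 = -4
y_2 = S_1(2) = 5
t_q=2 is in segment 1 (τ=1); S_1(τ)=-23/8

y_0=5 y_1=-4 y_2=5
S(2) = -23/8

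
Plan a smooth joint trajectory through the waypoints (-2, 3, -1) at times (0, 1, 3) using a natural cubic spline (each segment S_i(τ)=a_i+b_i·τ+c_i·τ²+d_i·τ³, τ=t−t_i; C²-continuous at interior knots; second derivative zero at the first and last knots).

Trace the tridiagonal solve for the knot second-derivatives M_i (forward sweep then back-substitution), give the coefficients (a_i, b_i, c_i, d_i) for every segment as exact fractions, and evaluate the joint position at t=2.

Δ: Δ0=5, Δ1=-2
row 1: diag=6, rhs=-42; c'=1/3, d'=-7
back: M1=-7
M: M0=0, M1=-7, M2=0
seg 0: a=-2, c=M0/2=0, d=(M1−M0)/(6·1)=-7/6, b=Δ0−h0·(2M0+M1)/6=37/6
seg 1: a=3, c=M1/2=-7/2, d=(M2−M1)/(6·2)=7/12, b=Δ1−h1·(2M1+M2)/6=8/3
t_q=2 → seg 1, τ=1; S=3+8/3·τ+-7/2·τ²+7/12·τ³=11/4

  seg 0: a=-2 b=37/6 c=0 d=-7/6
  seg 1: a=3 b=8/3 c=-7/2 d=7/12
S(2) = 11/4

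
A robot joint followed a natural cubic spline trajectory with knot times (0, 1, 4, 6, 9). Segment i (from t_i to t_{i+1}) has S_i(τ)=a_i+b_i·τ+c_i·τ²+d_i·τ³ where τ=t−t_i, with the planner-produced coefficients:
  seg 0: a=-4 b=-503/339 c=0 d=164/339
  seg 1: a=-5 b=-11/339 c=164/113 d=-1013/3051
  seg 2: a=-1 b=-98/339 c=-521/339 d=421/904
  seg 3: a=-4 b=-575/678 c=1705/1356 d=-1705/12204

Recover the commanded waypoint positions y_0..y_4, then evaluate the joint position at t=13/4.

y_0 = S_0(0) = a_0 = -4
y_1 = S_1(0) = a_1 = -5
y_2 = S_2(0) = a_2 = -1
y_3 = S_3(0) = a_3 = -4
y_4 = S_3(3) = 1
t_q=13/4 is in segment 1 (τ=9/4); S_1(τ)=-10903/7232

y_0=-4 y_1=-5 y_2=-1 y_3=-4 y_4=1
S(13/4) = -10903/7232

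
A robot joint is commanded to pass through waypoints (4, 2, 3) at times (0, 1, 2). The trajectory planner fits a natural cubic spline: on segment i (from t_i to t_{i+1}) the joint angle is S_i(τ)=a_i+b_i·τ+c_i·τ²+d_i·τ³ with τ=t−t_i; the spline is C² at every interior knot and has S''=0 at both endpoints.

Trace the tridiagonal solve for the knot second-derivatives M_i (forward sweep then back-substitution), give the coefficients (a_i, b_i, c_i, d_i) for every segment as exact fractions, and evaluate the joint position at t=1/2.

Δ: Δ0=-2, Δ1=1
row 1: diag=4, rhs=18; c'=1/4, d'=9/2
back: M1=9/2
M: M0=0, M1=9/2, M2=0
seg 0: a=4, c=M0/2=0, d=(M1−M0)/(6·1)=3/4, b=Δ0−h0·(2M0+M1)/6=-11/4
seg 1: a=2, c=M1/2=9/4, d=(M2−M1)/(6·1)=-3/4, b=Δ1−h1·(2M1+M2)/6=-1/2
t_q=1/2 → seg 0, τ=1/2; S=4+-11/4·τ+0·τ²+3/4·τ³=87/32

  seg 0: a=4 b=-11/4 c=0 d=3/4
  seg 1: a=2 b=-1/2 c=9/4 d=-3/4
S(1/2) = 87/32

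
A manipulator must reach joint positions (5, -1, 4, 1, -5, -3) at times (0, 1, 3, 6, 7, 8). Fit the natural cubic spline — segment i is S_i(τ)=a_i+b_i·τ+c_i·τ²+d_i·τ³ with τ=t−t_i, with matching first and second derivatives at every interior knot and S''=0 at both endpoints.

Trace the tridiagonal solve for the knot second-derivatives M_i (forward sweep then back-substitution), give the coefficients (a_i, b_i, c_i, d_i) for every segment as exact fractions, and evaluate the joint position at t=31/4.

  seg 0: a=5 b=-5749/760 c=0 d=1189/760
  seg 1: a=-1 b=-1091/380 c=3567/760 d=-763/760
  seg 2: a=4 b=293/76 c=-1011/760 d=-73/760
  seg 3: a=1 b=-5107/760 c=-417/190 d=443/152
  seg 4: a=-5 b=-899/380 c=4977/760 d=-1659/760
S(31/4) = -39025/9728

Δ: Δ0=-6, Δ1=5/2, Δ2=-1, Δ3=-6, Δ4=2
row 1: diag=6, rhs=51; c'=1/3, d'=17/2
row 2: denom=10−2·1/3=28/3; d'=(-21−2·17/2)/(28/3)=-57/14
row 3: denom=8−3·9/28=197/28; d'=(-30−3·-57/14)/(197/28)=-498/197
row 4: denom=4−1·28/197=760/197; d'=(48−1·-498/197)/(760/197)=4977/380
back: M4=4977/380
back: M3=-498/197−28/197·4977/380=-417/95
back: M2=-57/14−9/28·-417/95=-1011/380
back: M1=17/2−1/3·-1011/380=3567/380
M: M0=0, M1=3567/380, M2=-1011/380, M3=-417/95, M4=4977/380, M5=0
seg 0: a=5, c=M0/2=0, d=(M1−M0)/(6·1)=1189/760, b=Δ0−h0·(2M0+M1)/6=-5749/760
seg 1: a=-1, c=M1/2=3567/760, d=(M2−M1)/(6·2)=-763/760, b=Δ1−h1·(2M1+M2)/6=-1091/380
seg 2: a=4, c=M2/2=-1011/760, d=(M3−M2)/(6·3)=-73/760, b=Δ2−h2·(2M2+M3)/6=293/76
seg 3: a=1, c=M3/2=-417/190, d=(M4−M3)/(6·1)=443/152, b=Δ3−h3·(2M3+M4)/6=-5107/760
seg 4: a=-5, c=M4/2=4977/760, d=(M5−M4)/(6·1)=-1659/760, b=Δ4−h4·(2M4+M5)/6=-899/380
t_q=31/4 → seg 4, τ=3/4; S=-5+-899/380·τ+4977/760·τ²+-1659/760·τ³=-39025/9728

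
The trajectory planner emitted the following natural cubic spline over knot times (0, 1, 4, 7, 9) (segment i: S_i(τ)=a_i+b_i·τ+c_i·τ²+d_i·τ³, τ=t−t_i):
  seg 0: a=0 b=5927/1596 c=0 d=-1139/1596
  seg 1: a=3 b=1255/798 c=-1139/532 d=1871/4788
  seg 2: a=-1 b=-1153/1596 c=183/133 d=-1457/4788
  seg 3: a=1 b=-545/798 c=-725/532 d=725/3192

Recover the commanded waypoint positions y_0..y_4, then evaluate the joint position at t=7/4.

y_0=0 y_1=3 y_2=-1 y_3=1 y_4=-4
S(7/4) = 5627/1792

y_0 = S_0(0) = a_0 = 0
y_1 = S_1(0) = a_1 = 3
y_2 = S_2(0) = a_2 = -1
y_3 = S_3(0) = a_3 = 1
y_4 = S_3(2) = -4
t_q=7/4 is in segment 1 (τ=3/4); S_1(τ)=5627/1792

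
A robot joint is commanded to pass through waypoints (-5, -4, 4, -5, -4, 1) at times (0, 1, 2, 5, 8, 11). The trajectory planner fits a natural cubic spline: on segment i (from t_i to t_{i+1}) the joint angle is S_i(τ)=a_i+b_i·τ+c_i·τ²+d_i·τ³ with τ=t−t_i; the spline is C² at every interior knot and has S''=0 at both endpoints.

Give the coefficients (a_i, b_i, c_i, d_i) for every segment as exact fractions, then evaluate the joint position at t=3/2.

Δ: Δ0=1, Δ1=8, Δ2=-3, Δ3=1/3, Δ4=5/3
row 1: diag=4, rhs=42; c'=1/4, d'=21/2
row 2: denom=8−1·1/4=31/4; d'=(-66−1·21/2)/(31/4)=-306/31
row 3: denom=12−3·12/31=336/31; d'=(20−3·-306/31)/(336/31)=769/168
row 4: denom=12−3·31/112=1251/112; d'=(8−3·769/168)/(1251/112)=-214/417
back: M4=-214/417
back: M3=769/168−31/112·-214/417=656/139
back: M2=-306/31−12/31·656/139=-1626/139
back: M1=21/2−1/4·-1626/139=1866/139
M: M0=0, M1=1866/139, M2=-1626/139, M3=656/139, M4=-214/417, M5=0
seg 0: a=-5, c=M0/2=0, d=(M1−M0)/(6·1)=311/139, b=Δ0−h0·(2M0+M1)/6=-172/139
seg 1: a=-4, c=M1/2=933/139, d=(M2−M1)/(6·1)=-582/139, b=Δ1−h1·(2M1+M2)/6=761/139
seg 2: a=4, c=M2/2=-813/139, d=(M3−M2)/(6·3)=1141/1251, b=Δ2−h2·(2M2+M3)/6=881/139
seg 3: a=-5, c=M3/2=328/139, d=(M4−M3)/(6·3)=-1091/3753, b=Δ3−h3·(2M3+M4)/6=-574/139
seg 4: a=-4, c=M4/2=-107/417, d=(M5−M4)/(6·3)=107/3753, b=Δ4−h4·(2M4+M5)/6=303/139
t_q=3/2 → seg 1, τ=1/2; S=-4+761/139·τ+933/139·τ²+-582/139·τ³=-15/139

  seg 0: a=-5 b=-172/139 c=0 d=311/139
  seg 1: a=-4 b=761/139 c=933/139 d=-582/139
  seg 2: a=4 b=881/139 c=-813/139 d=1141/1251
  seg 3: a=-5 b=-574/139 c=328/139 d=-1091/3753
  seg 4: a=-4 b=303/139 c=-107/417 d=107/3753
S(3/2) = -15/139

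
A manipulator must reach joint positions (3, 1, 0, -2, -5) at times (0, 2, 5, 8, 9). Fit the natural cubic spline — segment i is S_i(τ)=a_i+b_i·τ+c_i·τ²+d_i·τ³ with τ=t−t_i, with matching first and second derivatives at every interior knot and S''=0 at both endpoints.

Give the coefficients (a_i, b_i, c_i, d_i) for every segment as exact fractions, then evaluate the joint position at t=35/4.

Δ: Δ0=-1, Δ1=-1/3, Δ2=-2/3, Δ3=-3
row 1: diag=10, rhs=4; c'=3/10, d'=2/5
row 2: denom=12−3·3/10=111/10; d'=(-2−3·2/5)/(111/10)=-32/111
row 3: denom=8−3·10/37=266/37; d'=(-14−3·-32/111)/(266/37)=-243/133
back: M3=-243/133
back: M2=-32/111−10/37·-243/133=82/399
back: M1=2/5−3/10·82/399=45/133
M: M0=0, M1=45/133, M2=82/399, M3=-243/133, M4=0
seg 0: a=3, c=M0/2=0, d=(M1−M0)/(6·2)=15/532, b=Δ0−h0·(2M0+M1)/6=-148/133
seg 1: a=1, c=M1/2=45/266, d=(M2−M1)/(6·3)=-53/7182, b=Δ1−h1·(2M1+M2)/6=-103/133
seg 2: a=0, c=M2/2=41/399, d=(M3−M2)/(6·3)=-811/7182, b=Δ2−h2·(2M2+M3)/6=11/266
seg 3: a=-2, c=M3/2=-243/266, d=(M4−M3)/(6·1)=81/266, b=Δ3−h3·(2M3+M4)/6=-318/133
t_q=35/4 → seg 3, τ=3/4; S=-2+-318/133·τ+-243/266·τ²+81/266·τ³=-71137/17024

  seg 0: a=3 b=-148/133 c=0 d=15/532
  seg 1: a=1 b=-103/133 c=45/266 d=-53/7182
  seg 2: a=0 b=11/266 c=41/399 d=-811/7182
  seg 3: a=-2 b=-318/133 c=-243/266 d=81/266
S(35/4) = -71137/17024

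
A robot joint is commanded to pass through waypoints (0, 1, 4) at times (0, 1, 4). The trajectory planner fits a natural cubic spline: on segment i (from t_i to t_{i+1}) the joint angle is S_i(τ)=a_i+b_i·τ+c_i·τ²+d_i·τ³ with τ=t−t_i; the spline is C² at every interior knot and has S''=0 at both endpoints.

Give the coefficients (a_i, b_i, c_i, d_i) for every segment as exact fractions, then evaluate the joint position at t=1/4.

  seg 0: a=0 b=1 c=0 d=0
  seg 1: a=1 b=1 c=0 d=0
S(1/4) = 1/4

Δ: Δ0=1, Δ1=1
row 1: diag=8, rhs=0; c'=3/8, d'=0
back: M1=0
M: M0=0, M1=0, M2=0
seg 0: a=0, c=M0/2=0, d=(M1−M0)/(6·1)=0, b=Δ0−h0·(2M0+M1)/6=1
seg 1: a=1, c=M1/2=0, d=(M2−M1)/(6·3)=0, b=Δ1−h1·(2M1+M2)/6=1
t_q=1/4 → seg 0, τ=1/4; S=0+1·τ+0·τ²+0·τ³=1/4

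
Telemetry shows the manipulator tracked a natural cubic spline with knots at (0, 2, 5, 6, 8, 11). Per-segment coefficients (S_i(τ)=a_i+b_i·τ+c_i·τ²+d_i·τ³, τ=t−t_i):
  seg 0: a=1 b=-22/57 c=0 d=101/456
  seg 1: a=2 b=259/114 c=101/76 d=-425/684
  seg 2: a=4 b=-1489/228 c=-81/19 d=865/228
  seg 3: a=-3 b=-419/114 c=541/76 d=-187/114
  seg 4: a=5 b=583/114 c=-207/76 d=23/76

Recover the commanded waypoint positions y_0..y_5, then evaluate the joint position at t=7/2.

y_0=1 y_1=2 y_2=4 y_3=-3 y_4=5 y_5=4
S(7/2) = 3831/608

y_0 = S_0(0) = a_0 = 1
y_1 = S_1(0) = a_1 = 2
y_2 = S_2(0) = a_2 = 4
y_3 = S_3(0) = a_3 = -3
y_4 = S_4(0) = a_4 = 5
y_5 = S_4(3) = 4
t_q=7/2 is in segment 1 (τ=3/2); S_1(τ)=3831/608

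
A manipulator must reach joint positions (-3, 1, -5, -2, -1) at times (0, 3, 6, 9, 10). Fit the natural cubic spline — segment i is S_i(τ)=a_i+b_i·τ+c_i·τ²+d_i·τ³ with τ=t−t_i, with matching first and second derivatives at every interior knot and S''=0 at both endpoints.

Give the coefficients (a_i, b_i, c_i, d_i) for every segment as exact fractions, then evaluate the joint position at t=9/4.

  seg 0: a=-3 b=397/162 c=0 d=-181/1458
  seg 1: a=1 b=-73/81 c=-181/162 d=365/1458
  seg 2: a=-5 b=-137/162 c=92/81 d=-253/1458
  seg 3: a=-2 b=104/81 c=-23/54 d=23/162
S(9/4) = 1267/1152

Δ: Δ0=4/3, Δ1=-2, Δ2=1, Δ3=1
row 1: diag=12, rhs=-20; c'=1/4, d'=-5/3
row 2: denom=12−3·1/4=45/4; d'=(18−3·-5/3)/(45/4)=92/45
row 3: denom=8−3·4/15=36/5; d'=(0−3·92/45)/(36/5)=-23/27
back: M3=-23/27
back: M2=92/45−4/15·-23/27=184/81
back: M1=-5/3−1/4·184/81=-181/81
M: M0=0, M1=-181/81, M2=184/81, M3=-23/27, M4=0
seg 0: a=-3, c=M0/2=0, d=(M1−M0)/(6·3)=-181/1458, b=Δ0−h0·(2M0+M1)/6=397/162
seg 1: a=1, c=M1/2=-181/162, d=(M2−M1)/(6·3)=365/1458, b=Δ1−h1·(2M1+M2)/6=-73/81
seg 2: a=-5, c=M2/2=92/81, d=(M3−M2)/(6·3)=-253/1458, b=Δ2−h2·(2M2+M3)/6=-137/162
seg 3: a=-2, c=M3/2=-23/54, d=(M4−M3)/(6·1)=23/162, b=Δ3−h3·(2M3+M4)/6=104/81
t_q=9/4 → seg 0, τ=9/4; S=-3+397/162·τ+0·τ²+-181/1458·τ³=1267/1152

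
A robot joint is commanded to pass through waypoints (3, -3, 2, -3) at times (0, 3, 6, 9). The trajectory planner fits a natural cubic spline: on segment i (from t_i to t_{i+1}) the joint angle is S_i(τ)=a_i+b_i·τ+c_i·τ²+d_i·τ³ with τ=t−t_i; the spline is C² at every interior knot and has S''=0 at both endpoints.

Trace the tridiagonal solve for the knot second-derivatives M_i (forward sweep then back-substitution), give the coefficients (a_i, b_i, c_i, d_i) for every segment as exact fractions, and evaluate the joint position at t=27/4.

  seg 0: a=3 b=-16/5 c=0 d=2/15
  seg 1: a=-3 b=2/5 c=6/5 d=-7/27
  seg 2: a=2 b=3/5 c=-17/15 d=17/135
S(27/4) = 597/320

Δ: Δ0=-2, Δ1=5/3, Δ2=-5/3
row 1: diag=12, rhs=22; c'=1/4, d'=11/6
row 2: denom=12−3·1/4=45/4; d'=(-20−3·11/6)/(45/4)=-34/15
back: M2=-34/15
back: M1=11/6−1/4·-34/15=12/5
M: M0=0, M1=12/5, M2=-34/15, M3=0
seg 0: a=3, c=M0/2=0, d=(M1−M0)/(6·3)=2/15, b=Δ0−h0·(2M0+M1)/6=-16/5
seg 1: a=-3, c=M1/2=6/5, d=(M2−M1)/(6·3)=-7/27, b=Δ1−h1·(2M1+M2)/6=2/5
seg 2: a=2, c=M2/2=-17/15, d=(M3−M2)/(6·3)=17/135, b=Δ2−h2·(2M2+M3)/6=3/5
t_q=27/4 → seg 2, τ=3/4; S=2+3/5·τ+-17/15·τ²+17/135·τ³=597/320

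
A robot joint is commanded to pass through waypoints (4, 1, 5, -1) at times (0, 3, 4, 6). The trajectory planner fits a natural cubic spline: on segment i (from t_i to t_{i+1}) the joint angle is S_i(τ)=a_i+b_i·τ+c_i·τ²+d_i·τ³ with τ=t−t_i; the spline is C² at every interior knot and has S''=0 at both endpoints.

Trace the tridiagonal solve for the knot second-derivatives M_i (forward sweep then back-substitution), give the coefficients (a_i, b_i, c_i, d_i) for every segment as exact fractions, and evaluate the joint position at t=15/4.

Δ: Δ0=-1, Δ1=4, Δ2=-3
row 1: diag=8, rhs=30; c'=1/8, d'=15/4
row 2: denom=6−1·1/8=47/8; d'=(-42−1·15/4)/(47/8)=-366/47
back: M2=-366/47
back: M1=15/4−1/8·-366/47=222/47
M: M0=0, M1=222/47, M2=-366/47, M3=0
seg 0: a=4, c=M0/2=0, d=(M1−M0)/(6·3)=37/141, b=Δ0−h0·(2M0+M1)/6=-158/47
seg 1: a=1, c=M1/2=111/47, d=(M2−M1)/(6·1)=-98/47, b=Δ1−h1·(2M1+M2)/6=175/47
seg 2: a=5, c=M2/2=-183/47, d=(M3−M2)/(6·2)=61/94, b=Δ2−h2·(2M2+M3)/6=103/47
t_q=15/4 → seg 1, τ=3/4; S=1+175/47·τ+111/47·τ²+-98/47·τ³=6379/1504

  seg 0: a=4 b=-158/47 c=0 d=37/141
  seg 1: a=1 b=175/47 c=111/47 d=-98/47
  seg 2: a=5 b=103/47 c=-183/47 d=61/94
S(15/4) = 6379/1504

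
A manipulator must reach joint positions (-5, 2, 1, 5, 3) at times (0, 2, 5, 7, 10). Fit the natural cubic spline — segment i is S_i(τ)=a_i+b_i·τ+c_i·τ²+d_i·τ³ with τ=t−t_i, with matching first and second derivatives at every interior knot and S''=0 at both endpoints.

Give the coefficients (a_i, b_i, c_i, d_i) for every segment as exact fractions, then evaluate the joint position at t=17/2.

Δ: Δ0=7/2, Δ1=-1/3, Δ2=2, Δ3=-2/3
row 1: diag=10, rhs=-23; c'=3/10, d'=-23/10
row 2: denom=10−3·3/10=91/10; d'=(14−3·-23/10)/(91/10)=209/91
row 3: denom=10−2·20/91=870/91; d'=(-16−2·209/91)/(870/91)=-937/435
back: M3=-937/435
back: M2=209/91−20/91·-937/435=241/87
back: M1=-23/10−3/10·241/87=-454/145
M: M0=0, M1=-454/145, M2=241/87, M3=-937/435, M4=0
seg 0: a=-5, c=M0/2=0, d=(M1−M0)/(6·2)=-227/870, b=Δ0−h0·(2M0+M1)/6=3953/870
seg 1: a=2, c=M1/2=-227/145, d=(M2−M1)/(6·3)=2567/7830, b=Δ1−h1·(2M1+M2)/6=1229/870
seg 2: a=1, c=M2/2=241/174, d=(M3−M2)/(6·2)=-119/290, b=Δ2−h2·(2M2+M3)/6=379/435
seg 3: a=5, c=M3/2=-937/870, d=(M4−M3)/(6·3)=937/7830, b=Δ3−h3·(2M3+M4)/6=647/435
t_q=17/2 → seg 3, τ=3/2; S=5+647/435·τ+-937/870·τ²+937/7830·τ³=12091/2320

  seg 0: a=-5 b=3953/870 c=0 d=-227/870
  seg 1: a=2 b=1229/870 c=-227/145 d=2567/7830
  seg 2: a=1 b=379/435 c=241/174 d=-119/290
  seg 3: a=5 b=647/435 c=-937/870 d=937/7830
S(17/2) = 12091/2320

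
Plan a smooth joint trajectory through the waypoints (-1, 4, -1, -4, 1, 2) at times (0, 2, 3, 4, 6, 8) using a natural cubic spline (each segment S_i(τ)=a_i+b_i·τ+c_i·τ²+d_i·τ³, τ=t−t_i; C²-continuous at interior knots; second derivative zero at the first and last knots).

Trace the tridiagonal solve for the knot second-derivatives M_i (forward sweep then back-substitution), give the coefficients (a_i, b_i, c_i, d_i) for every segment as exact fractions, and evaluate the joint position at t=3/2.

Δ: Δ0=5/2, Δ1=-5, Δ2=-3, Δ3=5/2, Δ4=1/2
row 1: diag=6, rhs=-45; c'=1/6, d'=-15/2
row 2: denom=4−1·1/6=23/6; d'=(12−1·-15/2)/(23/6)=117/23
row 3: denom=6−1·6/23=132/23; d'=(33−1·117/23)/(132/23)=107/22
row 4: denom=8−2·23/66=241/33; d'=(-12−2·107/22)/(241/33)=-717/241
back: M4=-717/241
back: M3=107/22−23/66·-717/241=1422/241
back: M2=117/23−6/23·1422/241=855/241
back: M1=-15/2−1/6·855/241=-1950/241
M: M0=0, M1=-1950/241, M2=855/241, M3=1422/241, M4=-717/241, M5=0
seg 0: a=-1, c=M0/2=0, d=(M1−M0)/(6·2)=-325/482, b=Δ0−h0·(2M0+M1)/6=2505/482
seg 1: a=4, c=M1/2=-975/241, d=(M2−M1)/(6·1)=935/482, b=Δ1−h1·(2M1+M2)/6=-1395/482
seg 2: a=-1, c=M2/2=855/482, d=(M3−M2)/(6·1)=189/482, b=Δ2−h2·(2M2+M3)/6=-1245/241
seg 3: a=-4, c=M3/2=711/241, d=(M4−M3)/(6·2)=-713/964, b=Δ3−h3·(2M3+M4)/6=-213/482
seg 4: a=1, c=M4/2=-717/482, d=(M5−M4)/(6·2)=239/964, b=Δ4−h4·(2M4+M5)/6=1197/482
t_q=3/2 → seg 0, τ=3/2; S=-1+2505/482·τ+0·τ²+-325/482·τ³=17429/3856

  seg 0: a=-1 b=2505/482 c=0 d=-325/482
  seg 1: a=4 b=-1395/482 c=-975/241 d=935/482
  seg 2: a=-1 b=-1245/241 c=855/482 d=189/482
  seg 3: a=-4 b=-213/482 c=711/241 d=-713/964
  seg 4: a=1 b=1197/482 c=-717/482 d=239/964
S(3/2) = 17429/3856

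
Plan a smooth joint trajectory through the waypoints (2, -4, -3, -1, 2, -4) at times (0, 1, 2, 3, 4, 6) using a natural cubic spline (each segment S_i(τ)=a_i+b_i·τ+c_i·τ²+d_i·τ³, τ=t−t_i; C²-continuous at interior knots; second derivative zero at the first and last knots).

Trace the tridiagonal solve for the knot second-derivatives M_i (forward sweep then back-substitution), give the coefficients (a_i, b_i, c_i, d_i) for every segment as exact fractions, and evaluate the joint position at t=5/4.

  seg 0: a=2 b=-839/107 c=0 d=197/107
  seg 1: a=-4 b=-248/107 c=591/107 d=-236/107
  seg 2: a=-3 b=226/107 c=-117/107 d=105/107
  seg 3: a=-1 b=307/107 c=198/107 d=-184/107
  seg 4: a=2 b=151/107 c=-354/107 d=59/107
S(5/4) = -1827/428

Δ: Δ0=-6, Δ1=1, Δ2=2, Δ3=3, Δ4=-3
row 1: diag=4, rhs=42; c'=1/4, d'=21/2
row 2: denom=4−1·1/4=15/4; d'=(6−1·21/2)/(15/4)=-6/5
row 3: denom=4−1·4/15=56/15; d'=(6−1·-6/5)/(56/15)=27/14
row 4: denom=6−1·15/56=321/56; d'=(-36−1·27/14)/(321/56)=-708/107
back: M4=-708/107
back: M3=27/14−15/56·-708/107=396/107
back: M2=-6/5−4/15·396/107=-234/107
back: M1=21/2−1/4·-234/107=1182/107
M: M0=0, M1=1182/107, M2=-234/107, M3=396/107, M4=-708/107, M5=0
seg 0: a=2, c=M0/2=0, d=(M1−M0)/(6·1)=197/107, b=Δ0−h0·(2M0+M1)/6=-839/107
seg 1: a=-4, c=M1/2=591/107, d=(M2−M1)/(6·1)=-236/107, b=Δ1−h1·(2M1+M2)/6=-248/107
seg 2: a=-3, c=M2/2=-117/107, d=(M3−M2)/(6·1)=105/107, b=Δ2−h2·(2M2+M3)/6=226/107
seg 3: a=-1, c=M3/2=198/107, d=(M4−M3)/(6·1)=-184/107, b=Δ3−h3·(2M3+M4)/6=307/107
seg 4: a=2, c=M4/2=-354/107, d=(M5−M4)/(6·2)=59/107, b=Δ4−h4·(2M4+M5)/6=151/107
t_q=5/4 → seg 1, τ=1/4; S=-4+-248/107·τ+591/107·τ²+-236/107·τ³=-1827/428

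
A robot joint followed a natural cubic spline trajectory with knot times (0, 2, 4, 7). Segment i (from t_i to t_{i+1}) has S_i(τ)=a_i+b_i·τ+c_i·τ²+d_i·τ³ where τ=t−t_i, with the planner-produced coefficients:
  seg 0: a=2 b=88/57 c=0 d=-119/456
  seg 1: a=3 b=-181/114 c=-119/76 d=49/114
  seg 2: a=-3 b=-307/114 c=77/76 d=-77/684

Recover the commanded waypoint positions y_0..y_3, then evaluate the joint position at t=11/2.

y_0 = S_0(0) = a_0 = 2
y_1 = S_1(0) = a_1 = 3
y_2 = S_2(0) = a_2 = -3
y_3 = S_2(3) = -5
t_q=11/2 is in segment 2 (τ=3/2); S_2(τ)=-3125/608

y_0=2 y_1=3 y_2=-3 y_3=-5
S(11/2) = -3125/608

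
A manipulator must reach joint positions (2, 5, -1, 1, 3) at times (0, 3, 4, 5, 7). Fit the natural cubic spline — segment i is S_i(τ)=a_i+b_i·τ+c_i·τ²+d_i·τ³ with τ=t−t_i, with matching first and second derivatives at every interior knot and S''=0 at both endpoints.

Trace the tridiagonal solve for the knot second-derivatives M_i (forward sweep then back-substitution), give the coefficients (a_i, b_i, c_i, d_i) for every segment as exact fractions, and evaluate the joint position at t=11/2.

  seg 0: a=2 b=404/89 c=0 d=-35/89
  seg 1: a=5 b=-541/89 c=-315/89 d=322/89
  seg 2: a=-1 b=-205/89 c=651/89 d=-268/89
  seg 3: a=1 b=293/89 c=-153/89 d=51/178
S(11/2) = 3207/1424

Δ: Δ0=1, Δ1=-6, Δ2=2, Δ3=1
row 1: diag=8, rhs=-42; c'=1/8, d'=-21/4
row 2: denom=4−1·1/8=31/8; d'=(48−1·-21/4)/(31/8)=426/31
row 3: denom=6−1·8/31=178/31; d'=(-6−1·426/31)/(178/31)=-306/89
back: M3=-306/89
back: M2=426/31−8/31·-306/89=1302/89
back: M1=-21/4−1/8·1302/89=-630/89
M: M0=0, M1=-630/89, M2=1302/89, M3=-306/89, M4=0
seg 0: a=2, c=M0/2=0, d=(M1−M0)/(6·3)=-35/89, b=Δ0−h0·(2M0+M1)/6=404/89
seg 1: a=5, c=M1/2=-315/89, d=(M2−M1)/(6·1)=322/89, b=Δ1−h1·(2M1+M2)/6=-541/89
seg 2: a=-1, c=M2/2=651/89, d=(M3−M2)/(6·1)=-268/89, b=Δ2−h2·(2M2+M3)/6=-205/89
seg 3: a=1, c=M3/2=-153/89, d=(M4−M3)/(6·2)=51/178, b=Δ3−h3·(2M3+M4)/6=293/89
t_q=11/2 → seg 3, τ=1/2; S=1+293/89·τ+-153/89·τ²+51/178·τ³=3207/1424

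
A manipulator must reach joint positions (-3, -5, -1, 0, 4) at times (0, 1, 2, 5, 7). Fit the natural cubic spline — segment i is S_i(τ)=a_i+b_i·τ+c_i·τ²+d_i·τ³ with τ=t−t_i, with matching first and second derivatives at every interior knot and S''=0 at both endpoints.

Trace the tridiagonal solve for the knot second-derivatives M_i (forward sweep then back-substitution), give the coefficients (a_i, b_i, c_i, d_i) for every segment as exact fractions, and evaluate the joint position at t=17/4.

Δ: Δ0=-2, Δ1=4, Δ2=1/3, Δ3=2
row 1: diag=4, rhs=36; c'=1/4, d'=9
row 2: denom=8−1·1/4=31/4; d'=(-22−1·9)/(31/4)=-4
row 3: denom=10−3·12/31=274/31; d'=(10−3·-4)/(274/31)=341/137
back: M3=341/137
back: M2=-4−12/31·341/137=-680/137
back: M1=9−1/4·-680/137=1403/137
M: M0=0, M1=1403/137, M2=-680/137, M3=341/137, M4=0
seg 0: a=-3, c=M0/2=0, d=(M1−M0)/(6·1)=1403/822, b=Δ0−h0·(2M0+M1)/6=-3047/822
seg 1: a=-5, c=M1/2=1403/274, d=(M2−M1)/(6·1)=-2083/822, b=Δ1−h1·(2M1+M2)/6=581/411
seg 2: a=-1, c=M2/2=-340/137, d=(M3−M2)/(6·3)=1021/2466, b=Δ2−h2·(2M2+M3)/6=3331/822
seg 3: a=0, c=M3/2=341/274, d=(M4−M3)/(6·2)=-341/1644, b=Δ3−h3·(2M3+M4)/6=140/411
t_q=17/4 → seg 2, τ=9/4; S=-1+3331/822·τ+-340/137·τ²+1021/2466·τ³=4733/17536

  seg 0: a=-3 b=-3047/822 c=0 d=1403/822
  seg 1: a=-5 b=581/411 c=1403/274 d=-2083/822
  seg 2: a=-1 b=3331/822 c=-340/137 d=1021/2466
  seg 3: a=0 b=140/411 c=341/274 d=-341/1644
S(17/4) = 4733/17536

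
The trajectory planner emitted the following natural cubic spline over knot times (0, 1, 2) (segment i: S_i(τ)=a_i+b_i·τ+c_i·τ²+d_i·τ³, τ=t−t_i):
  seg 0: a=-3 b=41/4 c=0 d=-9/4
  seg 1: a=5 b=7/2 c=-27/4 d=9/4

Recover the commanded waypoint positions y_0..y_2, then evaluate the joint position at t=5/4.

y_0 = S_0(0) = a_0 = -3
y_1 = S_1(0) = a_1 = 5
y_2 = S_1(1) = 4
t_q=5/4 is in segment 1 (τ=1/4); S_1(τ)=1405/256

y_0=-3 y_1=5 y_2=4
S(5/4) = 1405/256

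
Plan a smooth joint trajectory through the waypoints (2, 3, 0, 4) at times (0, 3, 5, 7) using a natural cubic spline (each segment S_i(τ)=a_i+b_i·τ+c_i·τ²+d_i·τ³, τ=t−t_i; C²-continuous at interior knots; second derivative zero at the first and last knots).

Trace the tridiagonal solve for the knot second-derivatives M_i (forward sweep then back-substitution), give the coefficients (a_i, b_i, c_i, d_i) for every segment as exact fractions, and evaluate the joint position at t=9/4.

  seg 0: a=2 b=271/228 c=0 d=-65/684
  seg 1: a=3 b=-157/114 c=-65/76 d=181/456
  seg 2: a=0 b=-2/57 c=29/19 d=-29/114
S(9/4) = 17471/4864

Δ: Δ0=1/3, Δ1=-3/2, Δ2=2
row 1: diag=10, rhs=-11; c'=1/5, d'=-11/10
row 2: denom=8−2·1/5=38/5; d'=(21−2·-11/10)/(38/5)=58/19
back: M2=58/19
back: M1=-11/10−1/5·58/19=-65/38
M: M0=0, M1=-65/38, M2=58/19, M3=0
seg 0: a=2, c=M0/2=0, d=(M1−M0)/(6·3)=-65/684, b=Δ0−h0·(2M0+M1)/6=271/228
seg 1: a=3, c=M1/2=-65/76, d=(M2−M1)/(6·2)=181/456, b=Δ1−h1·(2M1+M2)/6=-157/114
seg 2: a=0, c=M2/2=29/19, d=(M3−M2)/(6·2)=-29/114, b=Δ2−h2·(2M2+M3)/6=-2/57
t_q=9/4 → seg 0, τ=9/4; S=2+271/228·τ+0·τ²+-65/684·τ³=17471/4864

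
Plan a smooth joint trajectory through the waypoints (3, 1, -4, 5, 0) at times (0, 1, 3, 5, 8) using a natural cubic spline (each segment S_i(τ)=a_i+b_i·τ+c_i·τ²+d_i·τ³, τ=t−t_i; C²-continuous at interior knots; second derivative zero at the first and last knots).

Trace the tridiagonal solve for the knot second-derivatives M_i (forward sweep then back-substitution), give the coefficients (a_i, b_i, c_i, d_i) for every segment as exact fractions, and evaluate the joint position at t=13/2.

Δ: Δ0=-2, Δ1=-5/2, Δ2=9/2, Δ3=-5/3
row 1: diag=6, rhs=-3; c'=1/3, d'=-1/2
row 2: denom=8−2·1/3=22/3; d'=(42−2·-1/2)/(22/3)=129/22
row 3: denom=10−2·3/11=104/11; d'=(-37−2·129/22)/(104/11)=-67/13
back: M3=-67/13
back: M2=129/22−3/11·-67/13=189/26
back: M1=-1/2−1/3·189/26=-38/13
M: M0=0, M1=-38/13, M2=189/26, M3=-67/13, M4=0
seg 0: a=3, c=M0/2=0, d=(M1−M0)/(6·1)=-19/39, b=Δ0−h0·(2M0+M1)/6=-59/39
seg 1: a=1, c=M1/2=-19/13, d=(M2−M1)/(6·2)=265/312, b=Δ1−h1·(2M1+M2)/6=-116/39
seg 2: a=-4, c=M2/2=189/52, d=(M3−M2)/(6·2)=-323/312, b=Δ2−h2·(2M2+M3)/6=107/78
seg 3: a=5, c=M3/2=-67/26, d=(M4−M3)/(6·3)=67/234, b=Δ3−h3·(2M3+M4)/6=136/39
t_q=13/2 → seg 3, τ=3/2; S=5+136/39·τ+-67/26·τ²+67/234·τ³=1123/208

  seg 0: a=3 b=-59/39 c=0 d=-19/39
  seg 1: a=1 b=-116/39 c=-19/13 d=265/312
  seg 2: a=-4 b=107/78 c=189/52 d=-323/312
  seg 3: a=5 b=136/39 c=-67/26 d=67/234
S(13/2) = 1123/208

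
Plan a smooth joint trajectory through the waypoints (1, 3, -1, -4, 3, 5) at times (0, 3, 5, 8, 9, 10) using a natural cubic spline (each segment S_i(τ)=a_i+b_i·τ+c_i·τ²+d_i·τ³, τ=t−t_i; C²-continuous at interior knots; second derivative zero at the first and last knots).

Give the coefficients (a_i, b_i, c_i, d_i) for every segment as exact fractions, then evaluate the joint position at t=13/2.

  seg 0: a=1 b=144/109 c=0 d=-214/2943
  seg 1: a=3 b=-70/109 c=-214/327 d=-4/327
  seg 2: a=-1 b=-1114/327 c=-238/327 d=1501/2943
  seg 3: a=-4 b=1961/327 c=421/109 d=-935/327
  seg 4: a=3 b=1682/327 c=-514/109 d=514/327
S(13/2) = -5255/872

Δ: Δ0=2/3, Δ1=-2, Δ2=-1, Δ3=7, Δ4=2
row 1: diag=10, rhs=-16; c'=1/5, d'=-8/5
row 2: denom=10−2·1/5=48/5; d'=(6−2·-8/5)/(48/5)=23/24
row 3: denom=8−3·5/16=113/16; d'=(48−3·23/24)/(113/16)=722/113
row 4: denom=4−1·16/113=436/113; d'=(-30−1·722/113)/(436/113)=-1028/109
back: M4=-1028/109
back: M3=722/113−16/113·-1028/109=842/109
back: M2=23/24−5/16·842/109=-476/327
back: M1=-8/5−1/5·-476/327=-428/327
M: M0=0, M1=-428/327, M2=-476/327, M3=842/109, M4=-1028/109, M5=0
seg 0: a=1, c=M0/2=0, d=(M1−M0)/(6·3)=-214/2943, b=Δ0−h0·(2M0+M1)/6=144/109
seg 1: a=3, c=M1/2=-214/327, d=(M2−M1)/(6·2)=-4/327, b=Δ1−h1·(2M1+M2)/6=-70/109
seg 2: a=-1, c=M2/2=-238/327, d=(M3−M2)/(6·3)=1501/2943, b=Δ2−h2·(2M2+M3)/6=-1114/327
seg 3: a=-4, c=M3/2=421/109, d=(M4−M3)/(6·1)=-935/327, b=Δ3−h3·(2M3+M4)/6=1961/327
seg 4: a=3, c=M4/2=-514/109, d=(M5−M4)/(6·1)=514/327, b=Δ4−h4·(2M4+M5)/6=1682/327
t_q=13/2 → seg 2, τ=3/2; S=-1+-1114/327·τ+-238/327·τ²+1501/2943·τ³=-5255/872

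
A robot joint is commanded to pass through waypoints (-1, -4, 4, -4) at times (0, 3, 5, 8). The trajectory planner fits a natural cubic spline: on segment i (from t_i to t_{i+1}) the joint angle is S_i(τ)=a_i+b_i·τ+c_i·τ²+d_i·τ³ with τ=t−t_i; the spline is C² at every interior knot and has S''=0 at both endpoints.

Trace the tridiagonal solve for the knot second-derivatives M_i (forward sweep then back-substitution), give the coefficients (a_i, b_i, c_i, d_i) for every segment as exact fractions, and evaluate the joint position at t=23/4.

  seg 0: a=-1 b=-143/48 c=0 d=95/432
  seg 1: a=-4 b=71/24 c=95/48 d=-35/48
  seg 2: a=4 b=17/8 c=-115/48 d=115/432
S(23/4) = 4463/1024

Δ: Δ0=-1, Δ1=4, Δ2=-8/3
row 1: diag=10, rhs=30; c'=1/5, d'=3
row 2: denom=10−2·1/5=48/5; d'=(-40−2·3)/(48/5)=-115/24
back: M2=-115/24
back: M1=3−1/5·-115/24=95/24
M: M0=0, M1=95/24, M2=-115/24, M3=0
seg 0: a=-1, c=M0/2=0, d=(M1−M0)/(6·3)=95/432, b=Δ0−h0·(2M0+M1)/6=-143/48
seg 1: a=-4, c=M1/2=95/48, d=(M2−M1)/(6·2)=-35/48, b=Δ1−h1·(2M1+M2)/6=71/24
seg 2: a=4, c=M2/2=-115/48, d=(M3−M2)/(6·3)=115/432, b=Δ2−h2·(2M2+M3)/6=17/8
t_q=23/4 → seg 2, τ=3/4; S=4+17/8·τ+-115/48·τ²+115/432·τ³=4463/1024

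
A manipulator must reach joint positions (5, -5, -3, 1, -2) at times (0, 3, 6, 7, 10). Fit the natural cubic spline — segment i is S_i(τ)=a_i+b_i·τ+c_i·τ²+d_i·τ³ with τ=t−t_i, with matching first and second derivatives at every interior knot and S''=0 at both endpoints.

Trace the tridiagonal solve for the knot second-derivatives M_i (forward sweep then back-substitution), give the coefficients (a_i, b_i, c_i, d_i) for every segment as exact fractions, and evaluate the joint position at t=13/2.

Δ: Δ0=-10/3, Δ1=2/3, Δ2=4, Δ3=-1
row 1: diag=12, rhs=24; c'=1/4, d'=2
row 2: denom=8−3·1/4=29/4; d'=(20−3·2)/(29/4)=56/29
row 3: denom=8−1·4/29=228/29; d'=(-30−1·56/29)/(228/29)=-463/114
back: M3=-463/114
back: M2=56/29−4/29·-463/114=142/57
back: M1=2−1/4·142/57=157/114
M: M0=0, M1=157/114, M2=142/57, M3=-463/114, M4=0
seg 0: a=5, c=M0/2=0, d=(M1−M0)/(6·3)=157/2052, b=Δ0−h0·(2M0+M1)/6=-917/228
seg 1: a=-5, c=M1/2=157/228, d=(M2−M1)/(6·3)=127/2052, b=Δ1−h1·(2M1+M2)/6=-223/114
seg 2: a=-3, c=M2/2=71/57, d=(M3−M2)/(6·1)=-83/76, b=Δ2−h2·(2M2+M3)/6=877/228
seg 3: a=1, c=M3/2=-463/228, d=(M4−M3)/(6·3)=463/2052, b=Δ3−h3·(2M3+M4)/6=349/114
t_q=13/2 → seg 2, τ=1/2; S=-3+877/228·τ+71/57·τ²+-83/76·τ³=-1645/1824

  seg 0: a=5 b=-917/228 c=0 d=157/2052
  seg 1: a=-5 b=-223/114 c=157/228 d=127/2052
  seg 2: a=-3 b=877/228 c=71/57 d=-83/76
  seg 3: a=1 b=349/114 c=-463/228 d=463/2052
S(13/2) = -1645/1824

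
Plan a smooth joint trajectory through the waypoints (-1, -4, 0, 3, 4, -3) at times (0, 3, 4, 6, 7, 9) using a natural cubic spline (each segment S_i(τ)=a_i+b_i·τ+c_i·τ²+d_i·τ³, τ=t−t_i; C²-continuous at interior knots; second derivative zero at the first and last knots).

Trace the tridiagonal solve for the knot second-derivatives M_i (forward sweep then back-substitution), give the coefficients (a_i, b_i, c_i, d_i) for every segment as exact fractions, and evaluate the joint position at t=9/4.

  seg 0: a=-1 b=-9029/2906 c=0 d=2041/8718
  seg 1: a=-4 b=4670/1453 c=6123/2906 d=-3839/2906
  seg 2: a=0 b=10069/2906 c=-2697/1453 d=2539/5812
  seg 3: a=3 b=3727/2906 c=2223/2906 d=-1522/1453
  seg 4: a=4 b=-959/2906 c=-6909/2906 d=2303/5812
S(9/4) = -990197/185984

Δ: Δ0=-1, Δ1=4, Δ2=3/2, Δ3=1, Δ4=-7/2
row 1: diag=8, rhs=30; c'=1/8, d'=15/4
row 2: denom=6−1·1/8=47/8; d'=(-15−1·15/4)/(47/8)=-150/47
row 3: denom=6−2·16/47=250/47; d'=(-3−2·-150/47)/(250/47)=159/250
row 4: denom=6−1·47/250=1453/250; d'=(-27−1·159/250)/(1453/250)=-6909/1453
back: M4=-6909/1453
back: M3=159/250−47/250·-6909/1453=2223/1453
back: M2=-150/47−16/47·2223/1453=-5394/1453
back: M1=15/4−1/8·-5394/1453=6123/1453
M: M0=0, M1=6123/1453, M2=-5394/1453, M3=2223/1453, M4=-6909/1453, M5=0
seg 0: a=-1, c=M0/2=0, d=(M1−M0)/(6·3)=2041/8718, b=Δ0−h0·(2M0+M1)/6=-9029/2906
seg 1: a=-4, c=M1/2=6123/2906, d=(M2−M1)/(6·1)=-3839/2906, b=Δ1−h1·(2M1+M2)/6=4670/1453
seg 2: a=0, c=M2/2=-2697/1453, d=(M3−M2)/(6·2)=2539/5812, b=Δ2−h2·(2M2+M3)/6=10069/2906
seg 3: a=3, c=M3/2=2223/2906, d=(M4−M3)/(6·1)=-1522/1453, b=Δ3−h3·(2M3+M4)/6=3727/2906
seg 4: a=4, c=M4/2=-6909/2906, d=(M5−M4)/(6·2)=2303/5812, b=Δ4−h4·(2M4+M5)/6=-959/2906
t_q=9/4 → seg 0, τ=9/4; S=-1+-9029/2906·τ+0·τ²+2041/8718·τ³=-990197/185984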